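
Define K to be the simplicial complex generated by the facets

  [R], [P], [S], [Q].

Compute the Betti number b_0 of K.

b_0 = 4.

Order the vertices as P < Q < R < S. Listing each simplex with vertices in this order, K has dimension 0 with simplices:

  0-simplices (4): P, Q, R, S

giving chain groups C_0 ≅ Z^4.

From H_k ≅ ker(∂_k) / im(∂_{k+1}) we obtain:

  H_0: rank C_0 − rank ∂_1 = 4 − 0 = 4, and there is no ∂_1, so H_0 = Z^4.

Hence the Betti numbers are b_0 = 4.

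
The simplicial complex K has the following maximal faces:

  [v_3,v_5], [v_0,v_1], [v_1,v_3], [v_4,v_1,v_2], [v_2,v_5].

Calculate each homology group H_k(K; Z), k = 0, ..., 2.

H_0 = Z,  H_1 = Z,  H_2 = 0.

Take the total order v_0 < v_1 < v_2 < v_3 < v_4 < v_5 on the vertex set. Then K (dimension 2) consists of the simplices:

  0-simplices (6): [v_0], [v_1], [v_2], [v_3], [v_4], [v_5]
  1-simplices (7): [v_0,v_1], [v_1,v_2], [v_1,v_3], [v_1,v_4], [v_2,v_4], [v_2,v_5], [v_3,v_5]
  2-simplices (1): [v_1,v_2,v_4]

so the chain groups are C_0 ≅ Z^6, C_1 ≅ Z^7, C_2 ≅ Z^1.

∂_1: C_1 → C_0 maps an edge to its endpoints' difference, ∂[p,q] = q − p.
The 6×7 boundary matrix has rank 5 and Smith normal form diag(1,1,1,1,1).

Boundary ∂_2: C_2 → C_1 sends each 2-simplex [p,q,r] to [q,r] − [p,r] + [p,q]. For instance
  ∂[v_1,v_2,v_4] = [v_2,v_4] − [v_1,v_4] + [v_1,v_2].
As a 7×1 matrix over Z this has rank 1, with invariant factors (1).

Reading off H_k = ker ∂_k / im ∂_{k+1}:

  H_0: rank C_0 − rank ∂_1 = 6 − 5 = 1, and the invariant factors of ∂_1 are all 1, so H_0 = Z.
  H_1: rank ker ∂_1 − rank ∂_2 = (7 − 5) − 1 = 1, and the invariant factors of ∂_2 are all 1, so H_1 = Z.
  H_2: rank ker ∂_2 − rank ∂_3 = (1 − 1) − 0 = 0, and there is no ∂_3, so H_2 = 0.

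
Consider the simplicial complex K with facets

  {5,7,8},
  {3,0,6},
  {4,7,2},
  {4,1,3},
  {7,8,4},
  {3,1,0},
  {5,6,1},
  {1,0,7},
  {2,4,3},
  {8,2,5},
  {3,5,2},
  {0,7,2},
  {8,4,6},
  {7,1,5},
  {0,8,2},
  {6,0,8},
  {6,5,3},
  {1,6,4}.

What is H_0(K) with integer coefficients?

H_0 ≅ Z.

Fix the vertex order 0 < 1 < 2 < 3 < 4 < 5 < 6 < 7 < 8 and write every simplex with vertices in increasing order. Then dim K = 2 and the simplices of K are:

  0-simplices (9): [0], [1], [2], [3], [4], [5], [6], [7], [8]
  1-simplices (27): (27 of them)
  2-simplices (18): [0,1,3], [0,1,7], [0,2,7], [0,2,8], [0,3,6], [0,6,8], [1,3,4], [1,4,6], [1,5,6], [1,5,7], [2,3,4], [2,3,5], [2,4,7], [2,5,8], [3,5,6], [4,6,8], [4,7,8], [5,7,8]

Hence C_0 ≅ Z^9, C_1 ≅ Z^27, C_2 ≅ Z^18.

The boundary map ∂_1: C_1 → C_0 is given by ∂[p,q] = [q] − [p]. For instance
  ∂[3,5] = [5] − [3].
As a 9×27 matrix over Z this has rank 8, with invariant factors (1,1,1,1,1,1,1,1).

∂_2: C_2 → C_1 acts by ∂[p,q,r] = [q,r] − [p,r] + [p,q]. For instance
  ∂[1,5,7] = [5,7] − [1,7] + [1,5],
  ∂[2,4,7] = [4,7] − [2,7] + [2,4].
The resulting 27×18 matrix has rank 18, and its Smith normal form has invariant factors (1,1,1,1,1,1,1,1,1,1,1,1,1,1,1,1,1,2).

Reading off H_k = ker ∂_k / im ∂_{k+1}:

  H_0: rank C_0 − rank ∂_1 = 9 − 8 = 1, and the invariant factors of ∂_1 are all 1, so H_0 = Z.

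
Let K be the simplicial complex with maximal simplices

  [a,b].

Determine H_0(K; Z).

H_0 = Z.

Take the total order a < b on the vertex set. Then K (dimension 1) consists of the simplices:

  0-simplices (2): a, b
  1-simplices (1): ab

so the chain groups are C_0 ≅ Z^2, C_1 ≅ Z^1.

∂_1: C_1 → C_0 is given by ∂[p,q] = [q] − [p]. For instance
  ∂ab = b − a.
This gives a 2×1 integer matrix of rank 1; reducing to Smith normal form yields diagonal entries (1).

From H_k ≅ ker(∂_k) / im(∂_{k+1}) we obtain:

  H_0: rank C_0 − rank ∂_1 = 2 − 1 = 1, and the invariant factors of ∂_1 are all 1, so H_0 = Z.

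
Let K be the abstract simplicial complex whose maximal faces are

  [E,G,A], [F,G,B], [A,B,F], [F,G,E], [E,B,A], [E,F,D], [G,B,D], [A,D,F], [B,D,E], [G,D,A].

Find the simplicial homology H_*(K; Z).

H_0 ≅ Z,  H_1 ≅ Z/2,  H_2 = 0.

Take the total order A < B < D < E < F < G on the vertex set. Then K (dimension 2) consists of the simplices:

  0-simplices (6): A, B, D, E, F, G
  1-simplices (15): AB, AD, AE, AF, AG, BD, BE, BF, BG, DE, DF, DG, EF, EG, FG
  2-simplices (10): ABE, ABF, ADF, ADG, AEG, BDE, BDG, BFG, DEF, EFG

giving chain groups C_0 ≅ Z^6, C_1 ≅ Z^15, C_2 ≅ Z^10.

The boundary map ∂_1: C_1 → C_0 sends each edge [p,q] (with p < q) to q − p. For instance
  ∂EG = G − E.
The resulting 6×15 matrix has rank 5, and its Smith normal form has invariant factors (1,1,1,1,1).

Boundary ∂_2: C_2 → C_1 sends each 2-simplex [p,q,r] to [q,r] − [p,r] + [p,q]. For instance
  ∂BDE = DE − BE + BD,
  ∂ADF = DF − AF + AD.
The resulting 15×10 matrix has rank 10, and its Smith normal form has invariant factors (1,1,1,1,1,1,1,1,1,2).

Now H_k = ker ∂_k / im ∂_{k+1}, so:

  H_0: rank C_0 − rank ∂_1 = 6 − 5 = 1, and the invariant factors of ∂_1 are all 1, so H_0 ≅ Z.
  H_1: rank ker ∂_1 − rank ∂_2 = (15 − 5) − 10 = 0, and ∂_2 has invariant factor 2 > 1, so H_1 ≅ Z/2.
  H_2: rank ker ∂_2 − rank ∂_3 = (10 − 10) − 0 = 0, and there is no ∂_3, so H_2 ≅ 0.

(K is a triangulation of the real projective plane RP^2.)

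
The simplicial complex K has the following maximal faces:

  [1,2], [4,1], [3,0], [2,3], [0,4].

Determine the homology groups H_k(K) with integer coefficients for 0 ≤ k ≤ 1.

Fix the vertex order 0 < 1 < 2 < 3 < 4 and write every simplex with vertices in increasing order. Then dim K = 1 and the simplices of K are:

  0-simplices (5): [0], [1], [2], [3], [4]
  1-simplices (5): [0,3], [0,4], [1,2], [1,4], [2,3]

giving chain groups C_0 ≅ Z^5, C_1 ≅ Z^5.

The boundary map ∂_1: C_1 → C_0 maps an edge to its endpoints' difference, ∂[p,q] = q − p. For instance
  ∂[0,4] = [4] − [0].
This gives a 5×5 integer matrix of rank 4; reducing to Smith normal form yields diagonal entries (1,1,1,1).

Computing H_k = (kernel of ∂_k) / (image of ∂_{k+1}):

  H_0: rank C_0 − rank ∂_1 = 5 − 4 = 1, and the invariant factors of ∂_1 are all 1, so H_0 = Z.
  H_1: rank ker ∂_1 − rank ∂_2 = (5 − 4) − 0 = 1, and there is no ∂_2, so H_1 = Z.

H_0 = Z,  H_1 = Z.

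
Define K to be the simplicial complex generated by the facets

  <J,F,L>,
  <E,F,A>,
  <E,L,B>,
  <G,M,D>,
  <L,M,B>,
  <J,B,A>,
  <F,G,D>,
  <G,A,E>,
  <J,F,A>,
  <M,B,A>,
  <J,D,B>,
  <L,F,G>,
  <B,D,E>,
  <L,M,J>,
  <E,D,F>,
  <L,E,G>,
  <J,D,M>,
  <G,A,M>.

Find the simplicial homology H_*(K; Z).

Fix the vertex order A < B < D < E < F < G < J < L < M and write every simplex with vertices in increasing order. Then dim K = 2 and the simplices of K are:

  0-simplices (9): A, B, D, E, F, G, J, L, M
  1-simplices (27): AB, AE, AF, AG, AJ, AM, BD, BE, BJ, BL, BM, DE, DF, DG, DJ, DM, EF, EG, EL, FG, FJ, FL, GL, GM, JL, JM, LM
  2-simplices (18): ABJ, ABM, AEF, AEG, AFJ, AGM, BDE, BDJ, BEL, BLM, DEF, DFG, DGM, DJM, EGL, FGL, FJL, JLM

Hence C_0 ≅ Z^9, C_1 ≅ Z^27, C_2 ≅ Z^18.

The boundary map ∂_1: C_1 → C_0 sends each edge [p,q] (with p < q) to q − p.
This gives a 9×27 integer matrix of rank 8; reducing to Smith normal form yields diagonal entries (1,1,1,1,1,1,1,1).

Boundary ∂_2: C_2 → C_1 acts by ∂[p,q,r] = [q,r] − [p,r] + [p,q]. For instance
  ∂ABJ = BJ − AJ + AB,
  ∂ABM = BM − AM + AB.
As a 27×18 matrix over Z this has rank 18, with invariant factors (1,1,1,1,1,1,1,1,1,1,1,1,1,1,1,1,1,2).

Computing H_k = (kernel of ∂_k) / (image of ∂_{k+1}):

  H_0: rank C_0 − rank ∂_1 = 9 − 8 = 1, and the invariant factors of ∂_1 are all 1, so H_0 ≅ Z.
  H_1: rank ker ∂_1 − rank ∂_2 = (27 − 8) − 18 = 1, and ∂_2 has invariant factor 2 > 1, so H_1 ≅ Z ⊕ Z/2Z.
  H_2: rank ker ∂_2 − rank ∂_3 = (18 − 18) − 0 = 0, and there is no ∂_3, so H_2 ≅ 0.

As a check, the Euler characteristic is 9 − 27 + 18 = 0, which agrees with 1 − 1 + 0 = 0.
(K is a triangulation of the Klein bottle.)

H_0 = Z,  H_1 = Z ⊕ Z/2Z,  H_2 = 0.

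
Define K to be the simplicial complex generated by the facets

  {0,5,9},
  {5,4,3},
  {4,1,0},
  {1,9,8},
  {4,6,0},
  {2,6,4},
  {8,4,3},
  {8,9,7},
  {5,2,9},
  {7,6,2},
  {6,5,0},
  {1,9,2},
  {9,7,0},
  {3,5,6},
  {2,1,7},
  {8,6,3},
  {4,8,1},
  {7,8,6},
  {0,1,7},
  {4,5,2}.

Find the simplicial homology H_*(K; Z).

Take the total order 0 < 1 < 2 < 3 < 4 < 5 < 6 < 7 < 8 < 9 on the vertex set. Then K (dimension 2) consists of the simplices:

  0-simplices (10): [0], [1], [2], [3], [4], [5], [6], [7], [8], [9]
  1-simplices (30): (30 of them)
  2-simplices (20): (20 of them)

so the chain groups are C_0 ≅ Z^10, C_1 ≅ Z^30, C_2 ≅ Z^20.

Boundary ∂_1: C_1 → C_0 is given by ∂[p,q] = [q] − [p]. For instance
  ∂[2,9] = [9] − [2].
As a 10×30 matrix over Z this has rank 9, with invariant factors (1,1,1,1,1,1,1,1,1).

The boundary map ∂_2: C_2 → C_1 maps a triangle to the signed sum of its edges. For instance
  ∂[3,5,6] = [5,6] − [3,6] + [3,5],
  ∂[2,4,6] = [4,6] − [2,6] + [2,4].
The resulting 30×20 matrix has rank 20, and its Smith normal form has invariant factors (1,1,1,1,1,1,1,1,1,1,1,1,1,1,1,1,1,1,1,2).

From H_k ≅ ker(∂_k) / im(∂_{k+1}) we obtain:

  H_0: rank C_0 − rank ∂_1 = 10 − 9 = 1, and the invariant factors of ∂_1 are all 1, so H_0 = Z.
  H_1: rank ker ∂_1 − rank ∂_2 = (30 − 9) − 20 = 1, and ∂_2 has invariant factor 2 > 1, so H_1 = Z ⊕ Z/2Z.
  H_2: rank ker ∂_2 − rank ∂_3 = (20 − 20) − 0 = 0, and there is no ∂_3, so H_2 = 0.

As a check, the Euler characteristic is 10 − 30 + 20 = 0, which agrees with 1 − 1 + 0 = 0.

H_0 ≅ Z,  H_1 ≅ Z ⊕ Z/2Z,  H_2 = 0.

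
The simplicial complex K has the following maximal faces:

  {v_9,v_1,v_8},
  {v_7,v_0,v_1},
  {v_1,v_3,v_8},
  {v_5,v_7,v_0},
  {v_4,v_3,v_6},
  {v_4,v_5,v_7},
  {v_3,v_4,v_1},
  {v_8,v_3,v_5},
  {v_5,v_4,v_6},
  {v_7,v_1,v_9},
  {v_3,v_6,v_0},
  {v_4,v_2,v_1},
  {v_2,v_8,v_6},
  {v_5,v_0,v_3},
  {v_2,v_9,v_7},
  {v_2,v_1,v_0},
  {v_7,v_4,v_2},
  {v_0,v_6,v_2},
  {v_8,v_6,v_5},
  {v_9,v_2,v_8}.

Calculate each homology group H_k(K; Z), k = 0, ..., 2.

H_0 = Z,  H_1 = Z ⊕ Z/2,  H_2 = 0.

We work with the vertex ordering v_0 < v_1 < v_2 < v_3 < v_4 < v_5 < v_6 < v_7 < v_8 < v_9. The simplices of K, each written with vertices in increasing order, are:

  0-simplices (10): [v_0], [v_1], [v_2], [v_3], [v_4], [v_5], [v_6], [v_7], [v_8], [v_9]
  1-simplices (30): (30 of them)
  2-simplices (20): (20 of them)

so the chain groups are C_0 ≅ Z^10, C_1 ≅ Z^30, C_2 ≅ Z^20.

Boundary ∂_1: C_1 → C_0 maps an edge to its endpoints' difference, ∂[p,q] = q − p.
This gives a 10×30 integer matrix of rank 9; reducing to Smith normal form yields diagonal entries (1,1,1,1,1,1,1,1,1).

The boundary map ∂_2: C_2 → C_1 maps a triangle to the signed sum of its edges. For instance
  ∂[v_1,v_2,v_4] = [v_2,v_4] − [v_1,v_4] + [v_1,v_2],
  ∂[v_0,v_2,v_6] = [v_2,v_6] − [v_0,v_6] + [v_0,v_2].
The 30×20 boundary matrix has rank 20 and Smith normal form diag(1,1,1,1,1,1,1,1,1,1,1,1,1,1,1,1,1,1,1,2).

From H_k ≅ ker(∂_k) / im(∂_{k+1}) we obtain:

  H_0: rank C_0 − rank ∂_1 = 10 − 9 = 1, and the invariant factors of ∂_1 are all 1, so H_0 ≅ Z.
  H_1: rank ker ∂_1 − rank ∂_2 = (30 − 9) − 20 = 1, and ∂_2 has invariant factor 2 > 1, so H_1 ≅ Z ⊕ Z/2.
  H_2: rank ker ∂_2 − rank ∂_3 = (20 − 20) − 0 = 0, and there is no ∂_3, so H_2 ≅ 0.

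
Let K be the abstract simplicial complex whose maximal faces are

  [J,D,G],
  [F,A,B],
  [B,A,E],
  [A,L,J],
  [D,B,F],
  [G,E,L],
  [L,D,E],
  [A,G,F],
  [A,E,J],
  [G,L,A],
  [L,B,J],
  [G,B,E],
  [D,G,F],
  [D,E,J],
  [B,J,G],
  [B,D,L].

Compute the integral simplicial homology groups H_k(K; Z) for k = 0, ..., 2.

Order the vertices as A < B < D < E < F < G < J < L. Listing each simplex with vertices in this order, K has dimension 2 with simplices:

  0-simplices (8): A, B, D, E, F, G, J, L
  1-simplices (24): AB, AE, AF, AG, AJ, AL, BD, BE, BF, BG, BJ, BL, DE, DF, DG, DJ, DL, EG, EJ, EL, FG, GJ, GL, JL
  2-simplices (16): ABE, ABF, AEJ, AFG, AGL, AJL, BDF, BDL, BEG, BGJ, BJL, DEJ, DEL, DFG, DGJ, EGL

so the chain groups are C_0 ≅ Z^8, C_1 ≅ Z^24, C_2 ≅ Z^16.

Boundary ∂_1: C_1 → C_0 is given by ∂[p,q] = [q] − [p]. For instance
  ∂EJ = J − E.
As a 8×24 matrix over Z this has rank 7, with invariant factors (1,1,1,1,1,1,1).

The boundary map ∂_2: C_2 → C_1 acts by ∂[p,q,r] = [q,r] − [p,r] + [p,q]. For instance
  ∂DFG = FG − DG + DF,
  ∂BDF = DF − BF + BD.
The 24×16 boundary matrix has rank 15 and Smith normal form diag(1,1,1,1,1,1,1,1,1,1,1,1,1,1,1).

From H_k ≅ ker(∂_k) / im(∂_{k+1}) we obtain:

  H_0: rank C_0 − rank ∂_1 = 8 − 7 = 1, and the invariant factors of ∂_1 are all 1, so H_0 ≅ Z.
  H_1: rank ker ∂_1 − rank ∂_2 = (24 − 7) − 15 = 2, and the invariant factors of ∂_2 are all 1, so H_1 ≅ Z^2.
  H_2: rank ker ∂_2 − rank ∂_3 = (16 − 15) − 0 = 1, and there is no ∂_3, so H_2 ≅ Z.

H_0 = Z,  H_1 = Z^2,  H_2 = Z.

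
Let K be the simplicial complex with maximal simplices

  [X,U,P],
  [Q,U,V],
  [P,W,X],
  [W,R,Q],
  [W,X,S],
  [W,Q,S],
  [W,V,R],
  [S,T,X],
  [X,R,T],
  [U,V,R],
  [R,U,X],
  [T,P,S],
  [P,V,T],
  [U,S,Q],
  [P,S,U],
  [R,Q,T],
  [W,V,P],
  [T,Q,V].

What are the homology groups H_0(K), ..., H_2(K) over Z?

Fix the vertex order P < Q < R < S < T < U < V < W < X and write every simplex with vertices in increasing order. Then dim K = 2 and the simplices of K are:

  0-simplices (9): P, Q, R, S, T, U, V, W, X
  1-simplices (27): PS, PT, PU, PV, PW, PX, QR, QS, QT, QU, QV, QW, RT, RU, RV, RW, RX, ST, SU, SW, SX, TV, TX, UV, UX, VW, WX
  2-simplices (18): PST, PSU, PTV, PUX, PVW, PWX, QRT, QRW, QSU, QSW, QTV, QUV, RTX, RUV, RUX, RVW, STX, SWX

so the chain groups are C_0 ≅ Z^9, C_1 ≅ Z^27, C_2 ≅ Z^18.

∂_1: C_1 → C_0 is given by ∂[p,q] = [q] − [p].
The 9×27 boundary matrix has rank 8 and Smith normal form diag(1,1,1,1,1,1,1,1).

∂_2: C_2 → C_1 sends each 2-simplex [p,q,r] to [q,r] − [p,r] + [p,q]. For instance
  ∂QUV = UV − QV + QU,
  ∂PWX = WX − PX + PW.
The 27×18 boundary matrix has rank 18 and Smith normal form diag(1,1,1,1,1,1,1,1,1,1,1,1,1,1,1,1,1,2).

Now H_k = ker ∂_k / im ∂_{k+1}, so:

  H_0: rank C_0 − rank ∂_1 = 9 − 8 = 1, and the invariant factors of ∂_1 are all 1, so H_0 = Z.
  H_1: rank ker ∂_1 − rank ∂_2 = (27 − 8) − 18 = 1, and ∂_2 has invariant factor 2 > 1, so H_1 = Z ⊕ Z/2.
  H_2: rank ker ∂_2 − rank ∂_3 = (18 − 18) − 0 = 0, and there is no ∂_3, so H_2 = 0.

As a check, the Euler characteristic is 9 − 27 + 18 = 0, which agrees with 1 − 1 + 0 = 0.

H_0 = Z,  H_1 = Z ⊕ Z/2,  H_2 = 0.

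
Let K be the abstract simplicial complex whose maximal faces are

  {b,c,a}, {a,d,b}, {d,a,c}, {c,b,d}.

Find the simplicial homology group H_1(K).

H_1 ≅ 0.

Order the vertices as a < b < c < d. Listing each simplex with vertices in this order, K has dimension 2 with simplices:

  0-simplices (4): a, b, c, d
  1-simplices (6): ab, ac, ad, bc, bd, cd
  2-simplices (4): abc, abd, acd, bcd

Hence C_0 ≅ Z^4, C_1 ≅ Z^6, C_2 ≅ Z^4.

Boundary ∂_1: C_1 → C_0 sends each edge [p,q] (with p < q) to q − p. For instance
  ∂ab = b − a.
The resulting 4×6 matrix has rank 3, and its Smith normal form has invariant factors (1,1,1).

Boundary ∂_2: C_2 → C_1 sends each 2-simplex [p,q,r] to [q,r] − [p,r] + [p,q]. For instance
  ∂acd = cd − ad + ac,
  ∂abd = bd − ad + ab.
This gives a 6×4 integer matrix of rank 3; reducing to Smith normal form yields diagonal entries (1,1,1).

Computing H_k = (kernel of ∂_k) / (image of ∂_{k+1}):

  H_1: rank ker ∂_1 − rank ∂_2 = (6 − 3) − 3 = 0, and the invariant factors of ∂_2 are all 1, so H_1 = 0.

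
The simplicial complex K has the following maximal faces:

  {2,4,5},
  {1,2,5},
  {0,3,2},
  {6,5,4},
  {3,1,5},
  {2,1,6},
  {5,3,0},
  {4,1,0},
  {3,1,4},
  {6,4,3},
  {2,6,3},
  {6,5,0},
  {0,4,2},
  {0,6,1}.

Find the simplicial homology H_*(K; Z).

H_0 ≅ Z,  H_1 ≅ Z^2,  H_2 ≅ Z.

Order the vertices as 0 < 1 < 2 < 3 < 4 < 5 < 6. Listing each simplex with vertices in this order, K has dimension 2 with simplices:

  0-simplices (7): [0], [1], [2], [3], [4], [5], [6]
  1-simplices (21): [0,1], [0,2], [0,3], [0,4], [0,5], [0,6], [1,2], [1,3], [1,4], [1,5], [1,6], [2,3], [2,4], [2,5], [2,6], [3,4], [3,5], [3,6], [4,5], [4,6], [5,6]
  2-simplices (14): [0,1,4], [0,1,6], [0,2,3], [0,2,4], [0,3,5], [0,5,6], [1,2,5], [1,2,6], [1,3,4], [1,3,5], [2,3,6], [2,4,5], [3,4,6], [4,5,6]

so the chain groups are C_0 ≅ Z^7, C_1 ≅ Z^21, C_2 ≅ Z^14.

The boundary map ∂_1: C_1 → C_0 sends each edge [p,q] (with p < q) to q − p.
The resulting 7×21 matrix has rank 6, and its Smith normal form has invariant factors (1,1,1,1,1,1).

The boundary map ∂_2: C_2 → C_1 acts by ∂[p,q,r] = [q,r] − [p,r] + [p,q]. For instance
  ∂[0,5,6] = [5,6] − [0,6] + [0,5],
  ∂[0,2,3] = [2,3] − [0,3] + [0,2].
The 21×14 boundary matrix has rank 13 and Smith normal form diag(1,1,1,1,1,1,1,1,1,1,1,1,1).

From H_k ≅ ker(∂_k) / im(∂_{k+1}) we obtain:

  H_0: rank C_0 − rank ∂_1 = 7 − 6 = 1, and the invariant factors of ∂_1 are all 1, so H_0 = Z.
  H_1: rank ker ∂_1 − rank ∂_2 = (21 − 6) − 13 = 2, and the invariant factors of ∂_2 are all 1, so H_1 = Z^2.
  H_2: rank ker ∂_2 − rank ∂_3 = (14 − 13) − 0 = 1, and there is no ∂_3, so H_2 = Z.

As a check, the Euler characteristic is 7 − 21 + 14 = 0, which agrees with 1 − 2 + 1 = 0.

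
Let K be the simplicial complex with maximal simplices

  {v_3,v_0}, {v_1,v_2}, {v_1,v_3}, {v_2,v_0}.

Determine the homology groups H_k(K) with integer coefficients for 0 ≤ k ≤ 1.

H_0 ≅ Z,  H_1 ≅ Z.

We work with the vertex ordering v_0 < v_1 < v_2 < v_3. The simplices of K, each written with vertices in increasing order, are:

  0-simplices (4): [v_0], [v_1], [v_2], [v_3]
  1-simplices (4): [v_0,v_2], [v_0,v_3], [v_1,v_2], [v_1,v_3]

giving chain groups C_0 ≅ Z^4, C_1 ≅ Z^4.

∂_1: C_1 → C_0 is given by ∂[p,q] = [q] − [p].
As a 4×4 matrix over Z this has rank 3, with invariant factors (1,1,1).

Reading off H_k = ker ∂_k / im ∂_{k+1}:

  H_0: rank C_0 − rank ∂_1 = 4 − 3 = 1, and the invariant factors of ∂_1 are all 1, so H_0 = Z.
  H_1: rank ker ∂_1 − rank ∂_2 = (4 − 3) − 0 = 1, and there is no ∂_2, so H_1 = Z.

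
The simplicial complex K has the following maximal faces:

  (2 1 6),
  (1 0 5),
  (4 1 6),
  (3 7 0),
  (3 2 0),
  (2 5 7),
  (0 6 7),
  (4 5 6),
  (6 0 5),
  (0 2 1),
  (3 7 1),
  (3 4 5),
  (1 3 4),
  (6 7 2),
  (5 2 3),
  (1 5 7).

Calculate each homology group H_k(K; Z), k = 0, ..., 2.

H_0 ≅ Z,  H_1 ≅ Z^2,  H_2 ≅ Z.

Order the vertices as 0 < 1 < 2 < 3 < 4 < 5 < 6 < 7. Listing each simplex with vertices in this order, K has dimension 2 with simplices:

  0-simplices (8): [0], [1], [2], [3], [4], [5], [6], [7]
  1-simplices (24): (24 of them)
  2-simplices (16): [0,1,2], [0,1,5], [0,2,3], [0,3,7], [0,5,6], [0,6,7], [1,2,6], [1,3,4], [1,3,7], [1,4,6], [1,5,7], [2,3,5], [2,5,7], [2,6,7], [3,4,5], [4,5,6]

giving chain groups C_0 ≅ Z^8, C_1 ≅ Z^24, C_2 ≅ Z^16.

Boundary ∂_1: C_1 → C_0 sends each edge [p,q] (with p < q) to q − p. For instance
  ∂[2,3] = [3] − [2].
This gives a 8×24 integer matrix of rank 7; reducing to Smith normal form yields diagonal entries (1,1,1,1,1,1,1).

Boundary ∂_2: C_2 → C_1 maps a triangle to the signed sum of its edges. For instance
  ∂[0,5,6] = [5,6] − [0,6] + [0,5],
  ∂[0,1,5] = [1,5] − [0,5] + [0,1].
The resulting 24×16 matrix has rank 15, and its Smith normal form has invariant factors (1,1,1,1,1,1,1,1,1,1,1,1,1,1,1).

Computing H_k = (kernel of ∂_k) / (image of ∂_{k+1}):

  H_0: rank C_0 − rank ∂_1 = 8 − 7 = 1, and the invariant factors of ∂_1 are all 1, so H_0 = Z.
  H_1: rank ker ∂_1 − rank ∂_2 = (24 − 7) − 15 = 2, and the invariant factors of ∂_2 are all 1, so H_1 = Z^2.
  H_2: rank ker ∂_2 − rank ∂_3 = (16 − 15) − 0 = 1, and there is no ∂_3, so H_2 = Z.

As a check, the Euler characteristic is 8 − 24 + 16 = 0, which agrees with 1 − 2 + 1 = 0.
(K is a triangulation of the torus T^2.)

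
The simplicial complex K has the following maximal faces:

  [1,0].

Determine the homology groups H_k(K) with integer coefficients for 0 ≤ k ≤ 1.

H_0 = Z,  H_1 = 0.

K has 2 vertices, 1 edge.
rank ∂_0 = 0, rank ∂_1 = 1 ⇒ b_0 = 2 − 0 − 1 = 1; all invariant factors of ∂_1 are 1 so no torsion. So H_0 = Z.
rank ∂_1 = 1, rank ∂_2 = 0 ⇒ b_1 = 1 − 1 − 0 = 0. So H_1 = 0.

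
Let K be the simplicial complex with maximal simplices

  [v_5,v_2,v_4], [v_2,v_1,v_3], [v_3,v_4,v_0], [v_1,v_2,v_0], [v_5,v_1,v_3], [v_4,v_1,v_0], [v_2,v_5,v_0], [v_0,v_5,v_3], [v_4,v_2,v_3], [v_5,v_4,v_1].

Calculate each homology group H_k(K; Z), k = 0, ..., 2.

H_0 = Z,  H_1 = Z/2,  H_2 = 0.

Take the total order v_0 < v_1 < v_2 < v_3 < v_4 < v_5 on the vertex set. Then K (dimension 2) consists of the simplices:

  0-simplices (6): [v_0], [v_1], [v_2], [v_3], [v_4], [v_5]
  1-simplices (15): (15 of them)
  2-simplices (10): [v_0,v_1,v_2], [v_0,v_1,v_4], [v_0,v_2,v_5], [v_0,v_3,v_4], [v_0,v_3,v_5], [v_1,v_2,v_3], [v_1,v_3,v_5], [v_1,v_4,v_5], [v_2,v_3,v_4], [v_2,v_4,v_5]

so the chain groups are C_0 ≅ Z^6, C_1 ≅ Z^15, C_2 ≅ Z^10.

The boundary map ∂_1: C_1 → C_0 sends each edge [p,q] (with p < q) to q − p.
As a 6×15 matrix over Z this has rank 5, with invariant factors (1,1,1,1,1).

The boundary map ∂_2: C_2 → C_1 sends each 2-simplex [p,q,r] to [q,r] − [p,r] + [p,q]. For instance
  ∂[v_0,v_2,v_5] = [v_2,v_5] − [v_0,v_5] + [v_0,v_2],
  ∂[v_1,v_4,v_5] = [v_4,v_5] − [v_1,v_5] + [v_1,v_4].
This gives a 15×10 integer matrix of rank 10; reducing to Smith normal form yields diagonal entries (1,1,1,1,1,1,1,1,1,2).

From H_k ≅ ker(∂_k) / im(∂_{k+1}) we obtain:

  H_0: rank C_0 − rank ∂_1 = 6 − 5 = 1, and the invariant factors of ∂_1 are all 1, so H_0 = Z.
  H_1: rank ker ∂_1 − rank ∂_2 = (15 − 5) − 10 = 0, and ∂_2 has invariant factor 2 > 1, so H_1 = Z/2.
  H_2: rank ker ∂_2 − rank ∂_3 = (10 − 10) − 0 = 0, and there is no ∂_3, so H_2 = 0.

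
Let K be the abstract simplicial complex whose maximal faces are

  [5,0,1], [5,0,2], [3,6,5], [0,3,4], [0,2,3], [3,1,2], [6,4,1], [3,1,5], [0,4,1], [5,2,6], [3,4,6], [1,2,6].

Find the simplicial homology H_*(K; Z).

Take the total order 0 < 1 < 2 < 3 < 4 < 5 < 6 on the vertex set. Then K (dimension 2) consists of the simplices:

  0-simplices (7): [0], [1], [2], [3], [4], [5], [6]
  1-simplices (18): [0,1], [0,2], [0,3], [0,4], [0,5], [1,2], [1,3], [1,4], [1,5], [1,6], [2,3], [2,5], [2,6], [3,4], [3,5], [3,6], [4,6], [5,6]
  2-simplices (12): [0,1,4], [0,1,5], [0,2,3], [0,2,5], [0,3,4], [1,2,3], [1,2,6], [1,3,5], [1,4,6], [2,5,6], [3,4,6], [3,5,6]

giving chain groups C_0 ≅ Z^7, C_1 ≅ Z^18, C_2 ≅ Z^12.

The boundary map ∂_1: C_1 → C_0 is given by ∂[p,q] = [q] − [p]. For instance
  ∂[1,4] = [4] − [1].
The resulting 7×18 matrix has rank 6, and its Smith normal form has invariant factors (1,1,1,1,1,1).

∂_2: C_2 → C_1 maps a triangle to the signed sum of its edges. For instance
  ∂[0,2,5] = [2,5] − [0,5] + [0,2],
  ∂[0,1,5] = [1,5] − [0,5] + [0,1].
The 18×12 boundary matrix has rank 12 and Smith normal form diag(1,1,1,1,1,1,1,1,1,1,1,2).

Computing H_k = (kernel of ∂_k) / (image of ∂_{k+1}):

  H_0: rank C_0 − rank ∂_1 = 7 − 6 = 1, and the invariant factors of ∂_1 are all 1, so H_0 = Z.
  H_1: rank ker ∂_1 − rank ∂_2 = (18 − 6) − 12 = 0, and ∂_2 has invariant factor 2 > 1, so H_1 = Z/2.
  H_2: rank ker ∂_2 − rank ∂_3 = (12 − 12) − 0 = 0, and there is no ∂_3, so H_2 = 0.

As a check, the Euler characteristic is 7 − 18 + 12 = 1, which agrees with 1 − 0 + 0 = 1.

H_0 ≅ Z,  H_1 ≅ Z/2,  H_2 = 0.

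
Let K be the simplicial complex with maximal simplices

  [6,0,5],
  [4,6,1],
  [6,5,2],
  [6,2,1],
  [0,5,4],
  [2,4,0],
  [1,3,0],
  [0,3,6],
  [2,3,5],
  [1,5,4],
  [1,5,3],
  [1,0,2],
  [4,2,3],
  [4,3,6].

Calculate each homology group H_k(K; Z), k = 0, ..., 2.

H_0 ≅ Z,  H_1 ≅ Z^2,  H_2 ≅ Z.

Order the vertices as 0 < 1 < 2 < 3 < 4 < 5 < 6. Listing each simplex with vertices in this order, K has dimension 2 with simplices:

  0-simplices (7): [0], [1], [2], [3], [4], [5], [6]
  1-simplices (21): [0,1], [0,2], [0,3], [0,4], [0,5], [0,6], [1,2], [1,3], [1,4], [1,5], [1,6], [2,3], [2,4], [2,5], [2,6], [3,4], [3,5], [3,6], [4,5], [4,6], [5,6]
  2-simplices (14): [0,1,2], [0,1,3], [0,2,4], [0,3,6], [0,4,5], [0,5,6], [1,2,6], [1,3,5], [1,4,5], [1,4,6], [2,3,4], [2,3,5], [2,5,6], [3,4,6]

so the chain groups are C_0 ≅ Z^7, C_1 ≅ Z^21, C_2 ≅ Z^14.

∂_1: C_1 → C_0 maps an edge to its endpoints' difference, ∂[p,q] = q − p.
This gives a 7×21 integer matrix of rank 6; reducing to Smith normal form yields diagonal entries (1,1,1,1,1,1).

The boundary map ∂_2: C_2 → C_1 sends each 2-simplex [p,q,r] to [q,r] − [p,r] + [p,q]. For instance
  ∂[0,3,6] = [3,6] − [0,6] + [0,3],
  ∂[1,3,5] = [3,5] − [1,5] + [1,3].
The resulting 21×14 matrix has rank 13, and its Smith normal form has invariant factors (1,1,1,1,1,1,1,1,1,1,1,1,1).

Now H_k = ker ∂_k / im ∂_{k+1}, so:

  H_0: rank C_0 − rank ∂_1 = 7 − 6 = 1, and the invariant factors of ∂_1 are all 1, so H_0 = Z.
  H_1: rank ker ∂_1 − rank ∂_2 = (21 − 6) − 13 = 2, and the invariant factors of ∂_2 are all 1, so H_1 = Z^2.
  H_2: rank ker ∂_2 − rank ∂_3 = (14 − 13) − 0 = 1, and there is no ∂_3, so H_2 = Z.

As a check, the Euler characteristic is 7 − 21 + 14 = 0, which agrees with 1 − 2 + 1 = 0.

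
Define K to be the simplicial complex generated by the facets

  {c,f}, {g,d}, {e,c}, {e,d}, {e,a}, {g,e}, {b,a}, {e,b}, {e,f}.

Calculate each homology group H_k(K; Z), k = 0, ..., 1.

We work with the vertex ordering a < b < c < d < e < f < g. The simplices of K, each written with vertices in increasing order, are:

  0-simplices (7): a, b, c, d, e, f, g
  1-simplices (9): ab, ae, be, ce, cf, de, dg, ef, eg

so the chain groups are C_0 ≅ Z^7, C_1 ≅ Z^9.

∂_1: C_1 → C_0 sends each edge [p,q] (with p < q) to q − p. For instance
  ∂ab = b − a.
This gives a 7×9 integer matrix of rank 6; reducing to Smith normal form yields diagonal entries (1,1,1,1,1,1).

From H_k ≅ ker(∂_k) / im(∂_{k+1}) we obtain:

  H_0: rank C_0 − rank ∂_1 = 7 − 6 = 1, and the invariant factors of ∂_1 are all 1, so H_0 ≅ Z.
  H_1: rank ker ∂_1 − rank ∂_2 = (9 − 6) − 0 = 3, and there is no ∂_2, so H_1 ≅ Z^3.

As a check, the Euler characteristic is 7 − 9 = -2, which agrees with 1 − 3 = -2.
(K is a triangulation of a wedge of 3 circles.)

H_0 ≅ Z,  H_1 ≅ Z^3.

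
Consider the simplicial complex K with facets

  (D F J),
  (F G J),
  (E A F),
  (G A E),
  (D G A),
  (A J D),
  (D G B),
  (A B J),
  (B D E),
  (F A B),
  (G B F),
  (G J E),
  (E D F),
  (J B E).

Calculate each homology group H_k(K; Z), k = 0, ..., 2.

H_0 ≅ Z,  H_1 ≅ Z^2,  H_2 ≅ Z.

We work with the vertex ordering A < B < D < E < F < G < J. The simplices of K, each written with vertices in increasing order, are:

  0-simplices (7): A, B, D, E, F, G, J
  1-simplices (21): AB, AD, AE, AF, AG, AJ, BD, BE, BF, BG, BJ, DE, DF, DG, DJ, EF, EG, EJ, FG, FJ, GJ
  2-simplices (14): ABF, ABJ, ADG, ADJ, AEF, AEG, BDE, BDG, BEJ, BFG, DEF, DFJ, EGJ, FGJ

so the chain groups are C_0 ≅ Z^7, C_1 ≅ Z^21, C_2 ≅ Z^14.

∂_1: C_1 → C_0 sends each edge [p,q] (with p < q) to q − p. For instance
  ∂DG = G − D.
The resulting 7×21 matrix has rank 6, and its Smith normal form has invariant factors (1,1,1,1,1,1).

Boundary ∂_2: C_2 → C_1 sends each 2-simplex [p,q,r] to [q,r] − [p,r] + [p,q]. For instance
  ∂BFG = FG − BG + BF,
  ∂ADJ = DJ − AJ + AD.
This gives a 21×14 integer matrix of rank 13; reducing to Smith normal form yields diagonal entries (1,1,1,1,1,1,1,1,1,1,1,1,1).

Computing H_k = (kernel of ∂_k) / (image of ∂_{k+1}):

  H_0: rank C_0 − rank ∂_1 = 7 − 6 = 1, and the invariant factors of ∂_1 are all 1, so H_0 ≅ Z.
  H_1: rank ker ∂_1 − rank ∂_2 = (21 − 6) − 13 = 2, and the invariant factors of ∂_2 are all 1, so H_1 ≅ Z^2.
  H_2: rank ker ∂_2 − rank ∂_3 = (14 − 13) − 0 = 1, and there is no ∂_3, so H_2 ≅ Z.

(K is a triangulation of the torus T^2.)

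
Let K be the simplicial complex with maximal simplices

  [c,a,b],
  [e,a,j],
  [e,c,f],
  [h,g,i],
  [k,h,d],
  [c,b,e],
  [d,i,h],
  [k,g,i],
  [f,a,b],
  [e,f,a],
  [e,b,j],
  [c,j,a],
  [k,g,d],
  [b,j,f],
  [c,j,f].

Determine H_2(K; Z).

Order the vertices as a < b < c < d < e < f < g < h < i < j < k. Listing each simplex with vertices in this order, K has dimension 2 with simplices:

  0-simplices (11): a, b, c, d, e, f, g, h, i, j, k
  1-simplices (25): ab, ac, ae, af, aj, bc, be, bf, bj, ce, cf, cj, dg, dh, di, dk, ef, ej, fj, gh, gi, gk, hi, hk, ik
  2-simplices (15): abc, abf, acj, aef, aej, bce, bej, bfj, cef, cfj, dgk, dhi, dhk, ghi, gik

Hence C_0 ≅ Z^11, C_1 ≅ Z^25, C_2 ≅ Z^15.

The boundary map ∂_1: C_1 → C_0 is given by ∂[p,q] = [q] − [p]. For instance
  ∂gi = i − g.
The resulting 11×25 matrix has rank 9, and its Smith normal form has invariant factors (1,1,1,1,1,1,1,1,1).

The boundary map ∂_2: C_2 → C_1 sends each 2-simplex [p,q,r] to [q,r] − [p,r] + [p,q]. For instance
  ∂gik = ik − gk + gi,
  ∂abc = bc − ac + ab.
The 25×15 boundary matrix has rank 15 and Smith normal form diag(1,1,1,1,1,1,1,1,1,1,1,1,1,1,2).

Now H_k = ker ∂_k / im ∂_{k+1}, so:

  H_2: rank ker ∂_2 − rank ∂_3 = (15 − 15) − 0 = 0, and there is no ∂_3, so H_2 ≅ 0.

H_2 = 0.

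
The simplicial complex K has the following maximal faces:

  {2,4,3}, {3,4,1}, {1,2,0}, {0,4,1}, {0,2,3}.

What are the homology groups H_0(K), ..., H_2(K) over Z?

H_0 = Z,  H_1 = Z,  H_2 = 0.

We work with the vertex ordering 0 < 1 < 2 < 3 < 4. The simplices of K, each written with vertices in increasing order, are:

  0-simplices (5): [0], [1], [2], [3], [4]
  1-simplices (10): [0,1], [0,2], [0,3], [0,4], [1,2], [1,3], [1,4], [2,3], [2,4], [3,4]
  2-simplices (5): [0,1,2], [0,1,4], [0,2,3], [1,3,4], [2,3,4]

giving chain groups C_0 ≅ Z^5, C_1 ≅ Z^10, C_2 ≅ Z^5.

The boundary map ∂_1: C_1 → C_0 maps an edge to its endpoints' difference, ∂[p,q] = q − p. For instance
  ∂[1,3] = [3] − [1].
As a 5×10 matrix over Z this has rank 4, with invariant factors (1,1,1,1).

∂_2: C_2 → C_1 acts by ∂[p,q,r] = [q,r] − [p,r] + [p,q]. For instance
  ∂[2,3,4] = [3,4] − [2,4] + [2,3],
  ∂[0,1,2] = [1,2] − [0,2] + [0,1].
The 10×5 boundary matrix has rank 5 and Smith normal form diag(1,1,1,1,1).

From H_k ≅ ker(∂_k) / im(∂_{k+1}) we obtain:

  H_0: rank C_0 − rank ∂_1 = 5 − 4 = 1, and the invariant factors of ∂_1 are all 1, so H_0 ≅ Z.
  H_1: rank ker ∂_1 − rank ∂_2 = (10 − 4) − 5 = 1, and the invariant factors of ∂_2 are all 1, so H_1 ≅ Z.
  H_2: rank ker ∂_2 − rank ∂_3 = (5 − 5) − 0 = 0, and there is no ∂_3, so H_2 ≅ 0.

As a check, the Euler characteristic is 5 − 10 + 5 = 0, which agrees with 1 − 1 + 0 = 0.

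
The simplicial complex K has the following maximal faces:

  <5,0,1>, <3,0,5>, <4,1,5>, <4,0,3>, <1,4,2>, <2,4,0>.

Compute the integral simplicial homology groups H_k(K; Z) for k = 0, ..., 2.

H_0 = Z,  H_1 = Z,  H_2 = 0.

We work with the vertex ordering 0 < 1 < 2 < 3 < 4 < 5. The simplices of K, each written with vertices in increasing order, are:

  0-simplices (6): [0], [1], [2], [3], [4], [5]
  1-simplices (12): [0,1], [0,2], [0,3], [0,4], [0,5], [1,2], [1,4], [1,5], [2,4], [3,4], [3,5], [4,5]
  2-simplices (6): [0,1,5], [0,2,4], [0,3,4], [0,3,5], [1,2,4], [1,4,5]

giving chain groups C_0 ≅ Z^6, C_1 ≅ Z^12, C_2 ≅ Z^6.

Boundary ∂_1: C_1 → C_0 maps an edge to its endpoints' difference, ∂[p,q] = q − p. For instance
  ∂[2,4] = [4] − [2].
As a 6×12 matrix over Z this has rank 5, with invariant factors (1,1,1,1,1).

∂_2: C_2 → C_1 acts by ∂[p,q,r] = [q,r] − [p,r] + [p,q]. For instance
  ∂[1,4,5] = [4,5] − [1,5] + [1,4],
  ∂[0,1,5] = [1,5] − [0,5] + [0,1].
As a 12×6 matrix over Z this has rank 6, with invariant factors (1,1,1,1,1,1).

Computing H_k = (kernel of ∂_k) / (image of ∂_{k+1}):

  H_0: rank C_0 − rank ∂_1 = 6 − 5 = 1, and the invariant factors of ∂_1 are all 1, so H_0 ≅ Z.
  H_1: rank ker ∂_1 − rank ∂_2 = (12 − 5) − 6 = 1, and the invariant factors of ∂_2 are all 1, so H_1 ≅ Z.
  H_2: rank ker ∂_2 − rank ∂_3 = (6 − 6) − 0 = 0, and there is no ∂_3, so H_2 ≅ 0.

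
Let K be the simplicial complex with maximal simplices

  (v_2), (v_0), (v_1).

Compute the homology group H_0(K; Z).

H_0 = Z^3.

K has 3 vertices.
rank ∂_0 = 0, rank ∂_1 = 0 ⇒ b_0 = 3 − 0 − 0 = 3. So H_0 ≅ Z^3.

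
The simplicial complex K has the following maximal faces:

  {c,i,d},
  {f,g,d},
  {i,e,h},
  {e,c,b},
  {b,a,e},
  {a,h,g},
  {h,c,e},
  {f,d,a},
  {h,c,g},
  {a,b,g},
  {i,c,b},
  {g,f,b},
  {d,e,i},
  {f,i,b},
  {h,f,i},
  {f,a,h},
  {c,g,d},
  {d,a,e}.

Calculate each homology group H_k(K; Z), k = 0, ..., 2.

H_0 = Z,  H_1 = Z ⊕ Z/2,  H_2 = 0.

Fix the vertex order a < b < c < d < e < f < g < h < i and write every simplex with vertices in increasing order. Then dim K = 2 and the simplices of K are:

  0-simplices (9): a, b, c, d, e, f, g, h, i
  1-simplices (27): ab, ad, ae, af, ag, ah, bc, be, bf, bg, bi, cd, ce, cg, ch, ci, de, df, dg, di, eh, ei, fg, fh, fi, gh, hi
  2-simplices (18): abe, abg, ade, adf, afh, agh, bce, bci, bfg, bfi, cdg, cdi, ceh, cgh, dei, dfg, ehi, fhi

giving chain groups C_0 ≅ Z^9, C_1 ≅ Z^27, C_2 ≅ Z^18.

Boundary ∂_1: C_1 → C_0 is given by ∂[p,q] = [q] − [p].
As a 9×27 matrix over Z this has rank 8, with invariant factors (1,1,1,1,1,1,1,1).

Boundary ∂_2: C_2 → C_1 acts by ∂[p,q,r] = [q,r] − [p,r] + [p,q]. For instance
  ∂bci = ci − bi + bc,
  ∂abg = bg − ag + ab.
The 27×18 boundary matrix has rank 18 and Smith normal form diag(1,1,1,1,1,1,1,1,1,1,1,1,1,1,1,1,1,2).

Computing H_k = (kernel of ∂_k) / (image of ∂_{k+1}):

  H_0: rank C_0 − rank ∂_1 = 9 − 8 = 1, and the invariant factors of ∂_1 are all 1, so H_0 = Z.
  H_1: rank ker ∂_1 − rank ∂_2 = (27 − 8) − 18 = 1, and ∂_2 has invariant factor 2 > 1, so H_1 = Z ⊕ Z/2.
  H_2: rank ker ∂_2 − rank ∂_3 = (18 − 18) − 0 = 0, and there is no ∂_3, so H_2 = 0.

(K is a triangulation of the Klein bottle.)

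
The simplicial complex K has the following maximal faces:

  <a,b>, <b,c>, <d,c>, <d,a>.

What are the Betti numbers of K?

b_0 = 1, b_1 = 1.

We work with the vertex ordering a < b < c < d. The simplices of K, each written with vertices in increasing order, are:

  0-simplices (4): a, b, c, d
  1-simplices (4): ab, ad, bc, cd

Hence C_0 ≅ Z^4, C_1 ≅ Z^4.

∂_1: C_1 → C_0 sends each edge [p,q] (with p < q) to q − p.
This gives a 4×4 integer matrix of rank 3; reducing to Smith normal form yields diagonal entries (1,1,1).

Computing H_k = (kernel of ∂_k) / (image of ∂_{k+1}):

  H_0: rank C_0 − rank ∂_1 = 4 − 3 = 1, and the invariant factors of ∂_1 are all 1, so H_0 ≅ Z.
  H_1: rank ker ∂_1 − rank ∂_2 = (4 − 3) − 0 = 1, and there is no ∂_2, so H_1 ≅ Z.

(K is a triangulation of the circle S^1.)

Hence the Betti numbers are b_0 = 1, b_1 = 1.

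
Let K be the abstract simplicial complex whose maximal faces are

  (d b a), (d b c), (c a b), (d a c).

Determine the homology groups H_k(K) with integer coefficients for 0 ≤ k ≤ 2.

Order the vertices as a < b < c < d. Listing each simplex with vertices in this order, K has dimension 2 with simplices:

  0-simplices (4): a, b, c, d
  1-simplices (6): ab, ac, ad, bc, bd, cd
  2-simplices (4): abc, abd, acd, bcd

Hence C_0 ≅ Z^4, C_1 ≅ Z^6, C_2 ≅ Z^4.

∂_1: C_1 → C_0 maps an edge to its endpoints' difference, ∂[p,q] = q − p. For instance
  ∂ad = d − a.
The 4×6 boundary matrix has rank 3 and Smith normal form diag(1,1,1).

∂_2: C_2 → C_1 maps a triangle to the signed sum of its edges. For instance
  ∂abc = bc − ac + ab,
  ∂acd = cd − ad + ac.
The 6×4 boundary matrix has rank 3 and Smith normal form diag(1,1,1).

From H_k ≅ ker(∂_k) / im(∂_{k+1}) we obtain:

  H_0: rank C_0 − rank ∂_1 = 4 − 3 = 1, and the invariant factors of ∂_1 are all 1, so H_0 ≅ Z.
  H_1: rank ker ∂_1 − rank ∂_2 = (6 − 3) − 3 = 0, and the invariant factors of ∂_2 are all 1, so H_1 ≅ 0.
  H_2: rank ker ∂_2 − rank ∂_3 = (4 − 3) − 0 = 1, and there is no ∂_3, so H_2 ≅ Z.

As a check, the Euler characteristic is 4 − 6 + 4 = 2, which agrees with 1 − 0 + 1 = 2.

H_0 ≅ Z,  H_1 = 0,  H_2 ≅ Z.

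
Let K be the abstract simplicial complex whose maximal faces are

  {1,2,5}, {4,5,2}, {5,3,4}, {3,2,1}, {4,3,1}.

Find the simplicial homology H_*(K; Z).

H_0 = Z,  H_1 = Z,  H_2 = 0.

We work with the vertex ordering 1 < 2 < 3 < 4 < 5. The simplices of K, each written with vertices in increasing order, are:

  0-simplices (5): [1], [2], [3], [4], [5]
  1-simplices (10): [1,2], [1,3], [1,4], [1,5], [2,3], [2,4], [2,5], [3,4], [3,5], [4,5]
  2-simplices (5): [1,2,3], [1,2,5], [1,3,4], [2,4,5], [3,4,5]

giving chain groups C_0 ≅ Z^5, C_1 ≅ Z^10, C_2 ≅ Z^5.

The boundary map ∂_1: C_1 → C_0 is given by ∂[p,q] = [q] − [p]. For instance
  ∂[4,5] = [5] − [4].
The 5×10 boundary matrix has rank 4 and Smith normal form diag(1,1,1,1).

Boundary ∂_2: C_2 → C_1 sends each 2-simplex [p,q,r] to [q,r] − [p,r] + [p,q]. For instance
  ∂[3,4,5] = [4,5] − [3,5] + [3,4],
  ∂[1,2,3] = [2,3] − [1,3] + [1,2].
The resulting 10×5 matrix has rank 5, and its Smith normal form has invariant factors (1,1,1,1,1).

Computing H_k = (kernel of ∂_k) / (image of ∂_{k+1}):

  H_0: rank C_0 − rank ∂_1 = 5 − 4 = 1, and the invariant factors of ∂_1 are all 1, so H_0 ≅ Z.
  H_1: rank ker ∂_1 − rank ∂_2 = (10 − 4) − 5 = 1, and the invariant factors of ∂_2 are all 1, so H_1 ≅ Z.
  H_2: rank ker ∂_2 − rank ∂_3 = (5 − 5) − 0 = 0, and there is no ∂_3, so H_2 ≅ 0.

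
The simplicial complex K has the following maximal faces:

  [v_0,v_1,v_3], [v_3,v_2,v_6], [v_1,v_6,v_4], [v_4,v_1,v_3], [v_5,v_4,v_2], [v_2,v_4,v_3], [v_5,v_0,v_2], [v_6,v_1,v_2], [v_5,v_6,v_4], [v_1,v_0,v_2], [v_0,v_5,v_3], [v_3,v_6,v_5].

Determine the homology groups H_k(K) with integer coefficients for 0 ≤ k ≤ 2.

Fix the vertex order v_0 < v_1 < v_2 < v_3 < v_4 < v_5 < v_6 and write every simplex with vertices in increasing order. Then dim K = 2 and the simplices of K are:

  0-simplices (7): [v_0], [v_1], [v_2], [v_3], [v_4], [v_5], [v_6]
  1-simplices (18): (18 of them)
  2-simplices (12): (12 of them)

giving chain groups C_0 ≅ Z^7, C_1 ≅ Z^18, C_2 ≅ Z^12.

∂_1: C_1 → C_0 sends each edge [p,q] (with p < q) to q − p.
The 7×18 boundary matrix has rank 6 and Smith normal form diag(1,1,1,1,1,1).

The boundary map ∂_2: C_2 → C_1 sends each 2-simplex [p,q,r] to [q,r] − [p,r] + [p,q]. For instance
  ∂[v_2,v_4,v_5] = [v_4,v_5] − [v_2,v_5] + [v_2,v_4],
  ∂[v_2,v_3,v_6] = [v_3,v_6] − [v_2,v_6] + [v_2,v_3].
This gives a 18×12 integer matrix of rank 12; reducing to Smith normal form yields diagonal entries (1,1,1,1,1,1,1,1,1,1,1,2).

Now H_k = ker ∂_k / im ∂_{k+1}, so:

  H_0: rank C_0 − rank ∂_1 = 7 − 6 = 1, and the invariant factors of ∂_1 are all 1, so H_0 = Z.
  H_1: rank ker ∂_1 − rank ∂_2 = (18 − 6) − 12 = 0, and ∂_2 has invariant factor 2 > 1, so H_1 = Z_2.
  H_2: rank ker ∂_2 − rank ∂_3 = (12 − 12) − 0 = 0, and there is no ∂_3, so H_2 = 0.

H_0 ≅ Z,  H_1 ≅ Z_2,  H_2 = 0.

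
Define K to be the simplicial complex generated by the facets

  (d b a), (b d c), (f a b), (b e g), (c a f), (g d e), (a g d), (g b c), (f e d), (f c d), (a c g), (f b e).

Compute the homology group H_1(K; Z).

H_1 = Z_2.

K has 7 vertices, 18 edges, 12 triangles.
rank ∂_1 = 6, rank ∂_2 = 12 ⇒ b_1 = 18 − 6 − 12 = 0; ∂_2 has invariant factor(s) [2] giving torsion. So H_1 ≅ Z_2.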